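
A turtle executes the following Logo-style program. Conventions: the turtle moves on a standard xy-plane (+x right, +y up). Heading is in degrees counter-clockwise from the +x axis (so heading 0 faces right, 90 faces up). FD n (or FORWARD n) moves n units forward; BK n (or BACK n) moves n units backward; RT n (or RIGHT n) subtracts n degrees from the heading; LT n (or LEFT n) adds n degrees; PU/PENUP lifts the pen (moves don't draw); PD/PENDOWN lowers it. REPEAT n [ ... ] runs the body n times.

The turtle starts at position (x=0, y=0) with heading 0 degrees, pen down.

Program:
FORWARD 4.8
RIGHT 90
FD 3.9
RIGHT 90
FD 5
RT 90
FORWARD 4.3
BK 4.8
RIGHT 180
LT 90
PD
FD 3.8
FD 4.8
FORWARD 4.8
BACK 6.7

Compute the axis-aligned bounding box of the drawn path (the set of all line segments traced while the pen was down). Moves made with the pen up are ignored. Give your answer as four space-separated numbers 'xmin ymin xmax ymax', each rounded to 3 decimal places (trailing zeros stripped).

Answer: -0.2 -4.4 13.2 0.4

Derivation:
Executing turtle program step by step:
Start: pos=(0,0), heading=0, pen down
FD 4.8: (0,0) -> (4.8,0) [heading=0, draw]
RT 90: heading 0 -> 270
FD 3.9: (4.8,0) -> (4.8,-3.9) [heading=270, draw]
RT 90: heading 270 -> 180
FD 5: (4.8,-3.9) -> (-0.2,-3.9) [heading=180, draw]
RT 90: heading 180 -> 90
FD 4.3: (-0.2,-3.9) -> (-0.2,0.4) [heading=90, draw]
BK 4.8: (-0.2,0.4) -> (-0.2,-4.4) [heading=90, draw]
RT 180: heading 90 -> 270
LT 90: heading 270 -> 0
PD: pen down
FD 3.8: (-0.2,-4.4) -> (3.6,-4.4) [heading=0, draw]
FD 4.8: (3.6,-4.4) -> (8.4,-4.4) [heading=0, draw]
FD 4.8: (8.4,-4.4) -> (13.2,-4.4) [heading=0, draw]
BK 6.7: (13.2,-4.4) -> (6.5,-4.4) [heading=0, draw]
Final: pos=(6.5,-4.4), heading=0, 9 segment(s) drawn

Segment endpoints: x in {-0.2, -0.2, -0.2, 0, 3.6, 4.8, 6.5, 8.4, 13.2}, y in {-4.4, -4.4, -4.4, -4.4, -3.9, -3.9, 0, 0.4}
xmin=-0.2, ymin=-4.4, xmax=13.2, ymax=0.4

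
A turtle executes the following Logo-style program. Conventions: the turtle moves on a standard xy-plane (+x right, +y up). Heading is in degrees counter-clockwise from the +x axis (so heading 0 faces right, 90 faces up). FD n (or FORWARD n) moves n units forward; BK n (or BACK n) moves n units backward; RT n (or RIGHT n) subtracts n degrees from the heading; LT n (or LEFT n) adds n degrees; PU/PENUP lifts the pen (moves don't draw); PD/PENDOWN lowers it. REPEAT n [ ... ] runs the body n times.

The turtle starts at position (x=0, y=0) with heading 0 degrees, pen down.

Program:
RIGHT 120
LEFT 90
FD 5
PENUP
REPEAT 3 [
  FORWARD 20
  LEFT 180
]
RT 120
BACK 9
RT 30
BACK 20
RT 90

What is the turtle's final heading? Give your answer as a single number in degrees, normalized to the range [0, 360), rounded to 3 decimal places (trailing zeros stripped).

Executing turtle program step by step:
Start: pos=(0,0), heading=0, pen down
RT 120: heading 0 -> 240
LT 90: heading 240 -> 330
FD 5: (0,0) -> (4.33,-2.5) [heading=330, draw]
PU: pen up
REPEAT 3 [
  -- iteration 1/3 --
  FD 20: (4.33,-2.5) -> (21.651,-12.5) [heading=330, move]
  LT 180: heading 330 -> 150
  -- iteration 2/3 --
  FD 20: (21.651,-12.5) -> (4.33,-2.5) [heading=150, move]
  LT 180: heading 150 -> 330
  -- iteration 3/3 --
  FD 20: (4.33,-2.5) -> (21.651,-12.5) [heading=330, move]
  LT 180: heading 330 -> 150
]
RT 120: heading 150 -> 30
BK 9: (21.651,-12.5) -> (13.856,-17) [heading=30, move]
RT 30: heading 30 -> 0
BK 20: (13.856,-17) -> (-6.144,-17) [heading=0, move]
RT 90: heading 0 -> 270
Final: pos=(-6.144,-17), heading=270, 1 segment(s) drawn

Answer: 270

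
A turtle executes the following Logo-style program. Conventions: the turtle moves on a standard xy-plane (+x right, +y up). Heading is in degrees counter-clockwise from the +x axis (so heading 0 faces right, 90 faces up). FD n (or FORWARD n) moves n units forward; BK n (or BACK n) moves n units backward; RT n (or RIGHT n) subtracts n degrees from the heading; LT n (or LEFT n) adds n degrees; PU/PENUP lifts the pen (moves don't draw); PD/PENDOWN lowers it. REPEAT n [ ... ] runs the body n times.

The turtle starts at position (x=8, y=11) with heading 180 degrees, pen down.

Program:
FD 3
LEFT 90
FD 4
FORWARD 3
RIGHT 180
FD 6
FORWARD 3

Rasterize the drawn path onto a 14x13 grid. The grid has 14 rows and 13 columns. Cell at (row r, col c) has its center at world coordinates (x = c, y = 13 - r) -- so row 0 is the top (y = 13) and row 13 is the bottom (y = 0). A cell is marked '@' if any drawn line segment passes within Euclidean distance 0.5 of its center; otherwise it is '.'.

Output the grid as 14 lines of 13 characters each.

Answer: .....@.......
.....@.......
.....@@@@....
.....@.......
.....@.......
.....@.......
.....@.......
.....@.......
.....@.......
.....@.......
.............
.............
.............
.............

Derivation:
Segment 0: (8,11) -> (5,11)
Segment 1: (5,11) -> (5,7)
Segment 2: (5,7) -> (5,4)
Segment 3: (5,4) -> (5,10)
Segment 4: (5,10) -> (5,13)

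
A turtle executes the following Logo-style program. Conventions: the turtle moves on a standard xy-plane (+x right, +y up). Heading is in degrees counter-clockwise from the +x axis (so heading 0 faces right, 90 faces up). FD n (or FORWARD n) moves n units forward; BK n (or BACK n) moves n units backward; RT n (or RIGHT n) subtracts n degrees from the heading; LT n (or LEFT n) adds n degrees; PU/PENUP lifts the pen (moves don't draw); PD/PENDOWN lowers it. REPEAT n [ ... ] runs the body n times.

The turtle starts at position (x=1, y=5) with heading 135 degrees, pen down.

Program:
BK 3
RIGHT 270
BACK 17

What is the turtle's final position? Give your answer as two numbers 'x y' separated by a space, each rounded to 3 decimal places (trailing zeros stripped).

Executing turtle program step by step:
Start: pos=(1,5), heading=135, pen down
BK 3: (1,5) -> (3.121,2.879) [heading=135, draw]
RT 270: heading 135 -> 225
BK 17: (3.121,2.879) -> (15.142,14.899) [heading=225, draw]
Final: pos=(15.142,14.899), heading=225, 2 segment(s) drawn

Answer: 15.142 14.899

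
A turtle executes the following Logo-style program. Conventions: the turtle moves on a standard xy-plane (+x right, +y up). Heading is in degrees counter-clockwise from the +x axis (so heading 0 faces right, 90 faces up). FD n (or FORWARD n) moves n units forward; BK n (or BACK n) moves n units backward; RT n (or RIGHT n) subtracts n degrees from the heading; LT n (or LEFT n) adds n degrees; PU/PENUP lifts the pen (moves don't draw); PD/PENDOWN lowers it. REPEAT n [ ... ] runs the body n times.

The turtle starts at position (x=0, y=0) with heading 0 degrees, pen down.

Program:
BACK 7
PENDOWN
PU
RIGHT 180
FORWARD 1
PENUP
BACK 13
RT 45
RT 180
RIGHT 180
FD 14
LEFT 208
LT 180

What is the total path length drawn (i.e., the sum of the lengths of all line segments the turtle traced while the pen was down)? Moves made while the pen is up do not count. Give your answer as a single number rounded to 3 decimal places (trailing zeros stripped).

Executing turtle program step by step:
Start: pos=(0,0), heading=0, pen down
BK 7: (0,0) -> (-7,0) [heading=0, draw]
PD: pen down
PU: pen up
RT 180: heading 0 -> 180
FD 1: (-7,0) -> (-8,0) [heading=180, move]
PU: pen up
BK 13: (-8,0) -> (5,0) [heading=180, move]
RT 45: heading 180 -> 135
RT 180: heading 135 -> 315
RT 180: heading 315 -> 135
FD 14: (5,0) -> (-4.899,9.899) [heading=135, move]
LT 208: heading 135 -> 343
LT 180: heading 343 -> 163
Final: pos=(-4.899,9.899), heading=163, 1 segment(s) drawn

Segment lengths:
  seg 1: (0,0) -> (-7,0), length = 7
Total = 7

Answer: 7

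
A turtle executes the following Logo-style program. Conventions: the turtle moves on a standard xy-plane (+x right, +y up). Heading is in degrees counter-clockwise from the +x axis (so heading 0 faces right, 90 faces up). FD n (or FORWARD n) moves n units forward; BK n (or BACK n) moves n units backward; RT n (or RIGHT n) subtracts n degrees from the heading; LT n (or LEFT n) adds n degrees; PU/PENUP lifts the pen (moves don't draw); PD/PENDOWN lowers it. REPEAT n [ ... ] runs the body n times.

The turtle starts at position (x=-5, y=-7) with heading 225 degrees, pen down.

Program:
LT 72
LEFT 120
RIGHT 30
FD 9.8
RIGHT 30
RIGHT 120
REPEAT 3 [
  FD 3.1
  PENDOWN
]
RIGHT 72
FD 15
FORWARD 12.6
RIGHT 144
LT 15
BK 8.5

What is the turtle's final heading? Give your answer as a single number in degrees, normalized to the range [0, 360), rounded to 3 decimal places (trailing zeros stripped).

Answer: 36

Derivation:
Executing turtle program step by step:
Start: pos=(-5,-7), heading=225, pen down
LT 72: heading 225 -> 297
LT 120: heading 297 -> 57
RT 30: heading 57 -> 27
FD 9.8: (-5,-7) -> (3.732,-2.551) [heading=27, draw]
RT 30: heading 27 -> 357
RT 120: heading 357 -> 237
REPEAT 3 [
  -- iteration 1/3 --
  FD 3.1: (3.732,-2.551) -> (2.043,-5.151) [heading=237, draw]
  PD: pen down
  -- iteration 2/3 --
  FD 3.1: (2.043,-5.151) -> (0.355,-7.751) [heading=237, draw]
  PD: pen down
  -- iteration 3/3 --
  FD 3.1: (0.355,-7.751) -> (-1.333,-10.351) [heading=237, draw]
  PD: pen down
]
RT 72: heading 237 -> 165
FD 15: (-1.333,-10.351) -> (-15.822,-6.468) [heading=165, draw]
FD 12.6: (-15.822,-6.468) -> (-27.993,-3.207) [heading=165, draw]
RT 144: heading 165 -> 21
LT 15: heading 21 -> 36
BK 8.5: (-27.993,-3.207) -> (-34.869,-8.203) [heading=36, draw]
Final: pos=(-34.869,-8.203), heading=36, 7 segment(s) drawn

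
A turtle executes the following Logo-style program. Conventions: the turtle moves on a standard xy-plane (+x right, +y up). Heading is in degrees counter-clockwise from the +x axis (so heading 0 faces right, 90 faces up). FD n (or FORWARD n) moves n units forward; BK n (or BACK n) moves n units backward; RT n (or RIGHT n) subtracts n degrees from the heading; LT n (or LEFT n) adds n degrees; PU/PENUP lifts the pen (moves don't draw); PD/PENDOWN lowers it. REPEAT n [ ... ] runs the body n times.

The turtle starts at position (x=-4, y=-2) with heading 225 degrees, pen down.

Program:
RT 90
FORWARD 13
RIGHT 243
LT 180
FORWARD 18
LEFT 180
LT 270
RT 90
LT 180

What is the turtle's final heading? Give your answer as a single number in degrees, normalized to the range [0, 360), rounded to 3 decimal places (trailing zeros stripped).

Answer: 252

Derivation:
Executing turtle program step by step:
Start: pos=(-4,-2), heading=225, pen down
RT 90: heading 225 -> 135
FD 13: (-4,-2) -> (-13.192,7.192) [heading=135, draw]
RT 243: heading 135 -> 252
LT 180: heading 252 -> 72
FD 18: (-13.192,7.192) -> (-7.63,24.311) [heading=72, draw]
LT 180: heading 72 -> 252
LT 270: heading 252 -> 162
RT 90: heading 162 -> 72
LT 180: heading 72 -> 252
Final: pos=(-7.63,24.311), heading=252, 2 segment(s) drawn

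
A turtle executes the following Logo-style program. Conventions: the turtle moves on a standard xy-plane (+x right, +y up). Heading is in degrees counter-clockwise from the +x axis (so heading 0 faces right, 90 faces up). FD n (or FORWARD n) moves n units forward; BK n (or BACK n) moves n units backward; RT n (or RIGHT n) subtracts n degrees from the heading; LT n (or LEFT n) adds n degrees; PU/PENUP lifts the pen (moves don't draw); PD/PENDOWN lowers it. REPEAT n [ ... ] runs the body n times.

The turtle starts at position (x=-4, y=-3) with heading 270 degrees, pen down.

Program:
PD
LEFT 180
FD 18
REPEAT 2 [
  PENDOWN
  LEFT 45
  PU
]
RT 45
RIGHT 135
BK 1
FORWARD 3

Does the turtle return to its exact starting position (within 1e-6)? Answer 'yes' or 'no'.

Answer: no

Derivation:
Executing turtle program step by step:
Start: pos=(-4,-3), heading=270, pen down
PD: pen down
LT 180: heading 270 -> 90
FD 18: (-4,-3) -> (-4,15) [heading=90, draw]
REPEAT 2 [
  -- iteration 1/2 --
  PD: pen down
  LT 45: heading 90 -> 135
  PU: pen up
  -- iteration 2/2 --
  PD: pen down
  LT 45: heading 135 -> 180
  PU: pen up
]
RT 45: heading 180 -> 135
RT 135: heading 135 -> 0
BK 1: (-4,15) -> (-5,15) [heading=0, move]
FD 3: (-5,15) -> (-2,15) [heading=0, move]
Final: pos=(-2,15), heading=0, 1 segment(s) drawn

Start position: (-4, -3)
Final position: (-2, 15)
Distance = 18.111; >= 1e-6 -> NOT closed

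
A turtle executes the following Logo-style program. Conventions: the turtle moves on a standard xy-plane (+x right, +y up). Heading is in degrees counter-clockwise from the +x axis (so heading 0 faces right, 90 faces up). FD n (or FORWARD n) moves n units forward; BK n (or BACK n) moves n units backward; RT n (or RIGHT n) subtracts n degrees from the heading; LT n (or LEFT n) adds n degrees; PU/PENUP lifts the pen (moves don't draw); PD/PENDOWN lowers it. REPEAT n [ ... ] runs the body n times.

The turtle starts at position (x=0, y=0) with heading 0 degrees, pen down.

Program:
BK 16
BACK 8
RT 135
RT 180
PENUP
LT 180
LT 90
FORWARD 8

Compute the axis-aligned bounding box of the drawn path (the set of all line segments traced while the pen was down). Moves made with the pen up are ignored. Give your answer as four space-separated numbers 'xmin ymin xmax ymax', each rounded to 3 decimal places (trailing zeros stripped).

Executing turtle program step by step:
Start: pos=(0,0), heading=0, pen down
BK 16: (0,0) -> (-16,0) [heading=0, draw]
BK 8: (-16,0) -> (-24,0) [heading=0, draw]
RT 135: heading 0 -> 225
RT 180: heading 225 -> 45
PU: pen up
LT 180: heading 45 -> 225
LT 90: heading 225 -> 315
FD 8: (-24,0) -> (-18.343,-5.657) [heading=315, move]
Final: pos=(-18.343,-5.657), heading=315, 2 segment(s) drawn

Segment endpoints: x in {-24, -16, 0}, y in {0}
xmin=-24, ymin=0, xmax=0, ymax=0

Answer: -24 0 0 0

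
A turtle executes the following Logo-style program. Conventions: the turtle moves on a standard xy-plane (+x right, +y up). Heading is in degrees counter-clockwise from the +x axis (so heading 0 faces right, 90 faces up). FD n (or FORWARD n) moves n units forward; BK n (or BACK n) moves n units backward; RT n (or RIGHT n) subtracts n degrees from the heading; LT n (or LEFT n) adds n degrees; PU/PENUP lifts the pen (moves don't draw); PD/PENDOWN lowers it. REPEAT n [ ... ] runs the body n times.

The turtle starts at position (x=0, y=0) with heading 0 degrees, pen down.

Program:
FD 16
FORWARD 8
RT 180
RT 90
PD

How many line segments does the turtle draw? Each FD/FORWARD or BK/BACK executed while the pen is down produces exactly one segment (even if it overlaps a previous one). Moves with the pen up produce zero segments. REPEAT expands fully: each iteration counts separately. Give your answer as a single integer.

Answer: 2

Derivation:
Executing turtle program step by step:
Start: pos=(0,0), heading=0, pen down
FD 16: (0,0) -> (16,0) [heading=0, draw]
FD 8: (16,0) -> (24,0) [heading=0, draw]
RT 180: heading 0 -> 180
RT 90: heading 180 -> 90
PD: pen down
Final: pos=(24,0), heading=90, 2 segment(s) drawn
Segments drawn: 2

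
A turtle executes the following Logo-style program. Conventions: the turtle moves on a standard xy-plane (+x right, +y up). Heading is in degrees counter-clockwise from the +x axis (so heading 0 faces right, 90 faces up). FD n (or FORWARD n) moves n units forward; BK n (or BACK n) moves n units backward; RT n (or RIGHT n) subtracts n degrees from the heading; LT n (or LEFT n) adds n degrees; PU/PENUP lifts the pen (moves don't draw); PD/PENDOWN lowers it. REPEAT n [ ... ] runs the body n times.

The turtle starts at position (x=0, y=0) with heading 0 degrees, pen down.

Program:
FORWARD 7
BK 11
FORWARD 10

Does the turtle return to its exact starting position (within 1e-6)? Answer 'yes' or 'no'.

Answer: no

Derivation:
Executing turtle program step by step:
Start: pos=(0,0), heading=0, pen down
FD 7: (0,0) -> (7,0) [heading=0, draw]
BK 11: (7,0) -> (-4,0) [heading=0, draw]
FD 10: (-4,0) -> (6,0) [heading=0, draw]
Final: pos=(6,0), heading=0, 3 segment(s) drawn

Start position: (0, 0)
Final position: (6, 0)
Distance = 6; >= 1e-6 -> NOT closed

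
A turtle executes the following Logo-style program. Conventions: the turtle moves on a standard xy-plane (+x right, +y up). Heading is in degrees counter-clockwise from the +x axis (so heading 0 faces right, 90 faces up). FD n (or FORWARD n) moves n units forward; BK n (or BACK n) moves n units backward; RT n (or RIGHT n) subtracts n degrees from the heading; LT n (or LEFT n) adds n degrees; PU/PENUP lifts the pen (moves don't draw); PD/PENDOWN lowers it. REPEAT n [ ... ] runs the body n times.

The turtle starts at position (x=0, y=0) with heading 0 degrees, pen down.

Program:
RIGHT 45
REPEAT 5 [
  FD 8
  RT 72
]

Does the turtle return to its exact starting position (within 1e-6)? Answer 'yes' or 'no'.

Answer: yes

Derivation:
Executing turtle program step by step:
Start: pos=(0,0), heading=0, pen down
RT 45: heading 0 -> 315
REPEAT 5 [
  -- iteration 1/5 --
  FD 8: (0,0) -> (5.657,-5.657) [heading=315, draw]
  RT 72: heading 315 -> 243
  -- iteration 2/5 --
  FD 8: (5.657,-5.657) -> (2.025,-12.785) [heading=243, draw]
  RT 72: heading 243 -> 171
  -- iteration 3/5 --
  FD 8: (2.025,-12.785) -> (-5.877,-11.533) [heading=171, draw]
  RT 72: heading 171 -> 99
  -- iteration 4/5 --
  FD 8: (-5.877,-11.533) -> (-7.128,-3.632) [heading=99, draw]
  RT 72: heading 99 -> 27
  -- iteration 5/5 --
  FD 8: (-7.128,-3.632) -> (0,0) [heading=27, draw]
  RT 72: heading 27 -> 315
]
Final: pos=(0,0), heading=315, 5 segment(s) drawn

Start position: (0, 0)
Final position: (0, 0)
Distance = 0; < 1e-6 -> CLOSED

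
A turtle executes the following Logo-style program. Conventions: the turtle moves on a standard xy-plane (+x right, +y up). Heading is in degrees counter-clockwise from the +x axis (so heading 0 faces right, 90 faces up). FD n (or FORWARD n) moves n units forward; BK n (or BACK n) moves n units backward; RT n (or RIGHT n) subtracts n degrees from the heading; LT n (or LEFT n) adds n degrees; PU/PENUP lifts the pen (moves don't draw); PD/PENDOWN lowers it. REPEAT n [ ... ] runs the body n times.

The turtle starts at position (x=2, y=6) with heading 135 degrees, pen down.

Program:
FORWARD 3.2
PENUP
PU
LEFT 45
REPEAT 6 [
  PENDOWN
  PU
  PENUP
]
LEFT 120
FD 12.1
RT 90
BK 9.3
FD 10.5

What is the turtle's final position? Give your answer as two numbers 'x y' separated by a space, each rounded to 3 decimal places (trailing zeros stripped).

Answer: 4.748 -2.816

Derivation:
Executing turtle program step by step:
Start: pos=(2,6), heading=135, pen down
FD 3.2: (2,6) -> (-0.263,8.263) [heading=135, draw]
PU: pen up
PU: pen up
LT 45: heading 135 -> 180
REPEAT 6 [
  -- iteration 1/6 --
  PD: pen down
  PU: pen up
  PU: pen up
  -- iteration 2/6 --
  PD: pen down
  PU: pen up
  PU: pen up
  -- iteration 3/6 --
  PD: pen down
  PU: pen up
  PU: pen up
  -- iteration 4/6 --
  PD: pen down
  PU: pen up
  PU: pen up
  -- iteration 5/6 --
  PD: pen down
  PU: pen up
  PU: pen up
  -- iteration 6/6 --
  PD: pen down
  PU: pen up
  PU: pen up
]
LT 120: heading 180 -> 300
FD 12.1: (-0.263,8.263) -> (5.787,-2.216) [heading=300, move]
RT 90: heading 300 -> 210
BK 9.3: (5.787,-2.216) -> (13.841,2.434) [heading=210, move]
FD 10.5: (13.841,2.434) -> (4.748,-2.816) [heading=210, move]
Final: pos=(4.748,-2.816), heading=210, 1 segment(s) drawn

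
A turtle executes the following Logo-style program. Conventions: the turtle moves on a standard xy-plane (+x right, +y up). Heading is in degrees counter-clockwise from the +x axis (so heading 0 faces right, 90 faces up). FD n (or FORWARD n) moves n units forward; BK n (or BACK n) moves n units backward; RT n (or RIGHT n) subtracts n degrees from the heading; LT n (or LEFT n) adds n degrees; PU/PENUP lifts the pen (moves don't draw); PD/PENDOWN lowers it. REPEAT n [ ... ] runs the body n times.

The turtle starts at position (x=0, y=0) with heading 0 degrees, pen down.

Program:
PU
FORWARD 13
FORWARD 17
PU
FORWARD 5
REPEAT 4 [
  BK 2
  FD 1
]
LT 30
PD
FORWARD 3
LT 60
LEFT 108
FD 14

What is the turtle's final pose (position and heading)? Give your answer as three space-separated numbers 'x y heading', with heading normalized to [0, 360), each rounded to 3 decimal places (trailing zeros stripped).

Executing turtle program step by step:
Start: pos=(0,0), heading=0, pen down
PU: pen up
FD 13: (0,0) -> (13,0) [heading=0, move]
FD 17: (13,0) -> (30,0) [heading=0, move]
PU: pen up
FD 5: (30,0) -> (35,0) [heading=0, move]
REPEAT 4 [
  -- iteration 1/4 --
  BK 2: (35,0) -> (33,0) [heading=0, move]
  FD 1: (33,0) -> (34,0) [heading=0, move]
  -- iteration 2/4 --
  BK 2: (34,0) -> (32,0) [heading=0, move]
  FD 1: (32,0) -> (33,0) [heading=0, move]
  -- iteration 3/4 --
  BK 2: (33,0) -> (31,0) [heading=0, move]
  FD 1: (31,0) -> (32,0) [heading=0, move]
  -- iteration 4/4 --
  BK 2: (32,0) -> (30,0) [heading=0, move]
  FD 1: (30,0) -> (31,0) [heading=0, move]
]
LT 30: heading 0 -> 30
PD: pen down
FD 3: (31,0) -> (33.598,1.5) [heading=30, draw]
LT 60: heading 30 -> 90
LT 108: heading 90 -> 198
FD 14: (33.598,1.5) -> (20.283,-2.826) [heading=198, draw]
Final: pos=(20.283,-2.826), heading=198, 2 segment(s) drawn

Answer: 20.283 -2.826 198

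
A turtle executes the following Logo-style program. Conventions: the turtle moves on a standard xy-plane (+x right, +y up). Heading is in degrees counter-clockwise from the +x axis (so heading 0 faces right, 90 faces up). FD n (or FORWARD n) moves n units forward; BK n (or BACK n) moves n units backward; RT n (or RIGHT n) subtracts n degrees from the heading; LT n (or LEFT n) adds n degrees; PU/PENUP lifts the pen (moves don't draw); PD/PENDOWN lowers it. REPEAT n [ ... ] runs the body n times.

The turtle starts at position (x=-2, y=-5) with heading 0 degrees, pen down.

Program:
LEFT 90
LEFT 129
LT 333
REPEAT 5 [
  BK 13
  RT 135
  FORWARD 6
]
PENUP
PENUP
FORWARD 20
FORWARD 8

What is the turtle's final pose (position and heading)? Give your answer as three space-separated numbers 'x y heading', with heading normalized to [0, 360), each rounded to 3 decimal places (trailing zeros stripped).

Executing turtle program step by step:
Start: pos=(-2,-5), heading=0, pen down
LT 90: heading 0 -> 90
LT 129: heading 90 -> 219
LT 333: heading 219 -> 192
REPEAT 5 [
  -- iteration 1/5 --
  BK 13: (-2,-5) -> (10.716,-2.297) [heading=192, draw]
  RT 135: heading 192 -> 57
  FD 6: (10.716,-2.297) -> (13.984,2.735) [heading=57, draw]
  -- iteration 2/5 --
  BK 13: (13.984,2.735) -> (6.903,-8.168) [heading=57, draw]
  RT 135: heading 57 -> 282
  FD 6: (6.903,-8.168) -> (8.151,-14.037) [heading=282, draw]
  -- iteration 3/5 --
  BK 13: (8.151,-14.037) -> (5.448,-1.321) [heading=282, draw]
  RT 135: heading 282 -> 147
  FD 6: (5.448,-1.321) -> (0.416,1.947) [heading=147, draw]
  -- iteration 4/5 --
  BK 13: (0.416,1.947) -> (11.319,-5.133) [heading=147, draw]
  RT 135: heading 147 -> 12
  FD 6: (11.319,-5.133) -> (17.188,-3.886) [heading=12, draw]
  -- iteration 5/5 --
  BK 13: (17.188,-3.886) -> (4.472,-6.589) [heading=12, draw]
  RT 135: heading 12 -> 237
  FD 6: (4.472,-6.589) -> (1.204,-11.621) [heading=237, draw]
]
PU: pen up
PU: pen up
FD 20: (1.204,-11.621) -> (-9.689,-28.394) [heading=237, move]
FD 8: (-9.689,-28.394) -> (-14.046,-35.103) [heading=237, move]
Final: pos=(-14.046,-35.103), heading=237, 10 segment(s) drawn

Answer: -14.046 -35.103 237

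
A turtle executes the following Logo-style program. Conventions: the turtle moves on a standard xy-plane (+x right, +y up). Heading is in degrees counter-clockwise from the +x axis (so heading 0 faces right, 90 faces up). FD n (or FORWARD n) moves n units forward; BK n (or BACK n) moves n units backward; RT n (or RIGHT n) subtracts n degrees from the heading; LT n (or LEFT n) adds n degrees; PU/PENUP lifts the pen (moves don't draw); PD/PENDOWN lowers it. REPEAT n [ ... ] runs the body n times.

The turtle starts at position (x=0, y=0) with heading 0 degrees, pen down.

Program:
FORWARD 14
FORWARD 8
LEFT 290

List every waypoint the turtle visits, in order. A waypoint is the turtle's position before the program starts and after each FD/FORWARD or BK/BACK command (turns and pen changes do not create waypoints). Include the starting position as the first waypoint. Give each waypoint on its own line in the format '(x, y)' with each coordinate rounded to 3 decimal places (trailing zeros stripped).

Answer: (0, 0)
(14, 0)
(22, 0)

Derivation:
Executing turtle program step by step:
Start: pos=(0,0), heading=0, pen down
FD 14: (0,0) -> (14,0) [heading=0, draw]
FD 8: (14,0) -> (22,0) [heading=0, draw]
LT 290: heading 0 -> 290
Final: pos=(22,0), heading=290, 2 segment(s) drawn
Waypoints (3 total):
(0, 0)
(14, 0)
(22, 0)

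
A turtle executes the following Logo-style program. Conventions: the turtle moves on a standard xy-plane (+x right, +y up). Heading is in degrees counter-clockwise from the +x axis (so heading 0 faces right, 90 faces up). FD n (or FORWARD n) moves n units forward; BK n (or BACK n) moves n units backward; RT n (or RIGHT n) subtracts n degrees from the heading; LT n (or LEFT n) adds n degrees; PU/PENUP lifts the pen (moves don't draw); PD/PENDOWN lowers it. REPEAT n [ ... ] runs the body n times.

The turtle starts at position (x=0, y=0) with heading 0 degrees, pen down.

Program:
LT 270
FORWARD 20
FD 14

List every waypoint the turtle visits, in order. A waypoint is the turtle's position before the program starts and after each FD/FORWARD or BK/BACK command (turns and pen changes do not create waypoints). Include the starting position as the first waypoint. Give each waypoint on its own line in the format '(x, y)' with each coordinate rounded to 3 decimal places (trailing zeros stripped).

Executing turtle program step by step:
Start: pos=(0,0), heading=0, pen down
LT 270: heading 0 -> 270
FD 20: (0,0) -> (0,-20) [heading=270, draw]
FD 14: (0,-20) -> (0,-34) [heading=270, draw]
Final: pos=(0,-34), heading=270, 2 segment(s) drawn
Waypoints (3 total):
(0, 0)
(0, -20)
(0, -34)

Answer: (0, 0)
(0, -20)
(0, -34)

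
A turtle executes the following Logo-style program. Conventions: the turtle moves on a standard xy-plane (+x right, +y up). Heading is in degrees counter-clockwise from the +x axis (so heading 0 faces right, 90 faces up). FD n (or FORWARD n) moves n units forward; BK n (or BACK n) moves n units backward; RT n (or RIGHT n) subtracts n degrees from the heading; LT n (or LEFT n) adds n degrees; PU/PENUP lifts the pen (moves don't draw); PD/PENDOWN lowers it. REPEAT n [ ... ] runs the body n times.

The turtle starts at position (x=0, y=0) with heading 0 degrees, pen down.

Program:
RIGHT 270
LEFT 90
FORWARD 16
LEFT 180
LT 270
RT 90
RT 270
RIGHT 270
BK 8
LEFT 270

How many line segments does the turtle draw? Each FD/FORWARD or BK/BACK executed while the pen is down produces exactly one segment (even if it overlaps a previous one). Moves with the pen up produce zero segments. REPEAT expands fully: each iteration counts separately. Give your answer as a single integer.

Executing turtle program step by step:
Start: pos=(0,0), heading=0, pen down
RT 270: heading 0 -> 90
LT 90: heading 90 -> 180
FD 16: (0,0) -> (-16,0) [heading=180, draw]
LT 180: heading 180 -> 0
LT 270: heading 0 -> 270
RT 90: heading 270 -> 180
RT 270: heading 180 -> 270
RT 270: heading 270 -> 0
BK 8: (-16,0) -> (-24,0) [heading=0, draw]
LT 270: heading 0 -> 270
Final: pos=(-24,0), heading=270, 2 segment(s) drawn
Segments drawn: 2

Answer: 2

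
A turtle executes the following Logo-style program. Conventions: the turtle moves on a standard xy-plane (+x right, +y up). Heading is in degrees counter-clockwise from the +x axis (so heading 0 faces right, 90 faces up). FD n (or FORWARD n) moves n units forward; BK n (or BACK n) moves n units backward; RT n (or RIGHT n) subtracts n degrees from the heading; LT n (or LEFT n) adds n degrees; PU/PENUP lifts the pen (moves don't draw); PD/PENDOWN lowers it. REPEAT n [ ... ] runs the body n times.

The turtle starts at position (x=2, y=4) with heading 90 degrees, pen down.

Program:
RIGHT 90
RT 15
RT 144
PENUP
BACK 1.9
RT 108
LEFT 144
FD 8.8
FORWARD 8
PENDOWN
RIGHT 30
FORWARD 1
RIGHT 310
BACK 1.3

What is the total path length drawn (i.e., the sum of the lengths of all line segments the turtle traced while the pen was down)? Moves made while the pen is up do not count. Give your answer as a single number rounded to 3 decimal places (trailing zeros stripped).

Answer: 2.3

Derivation:
Executing turtle program step by step:
Start: pos=(2,4), heading=90, pen down
RT 90: heading 90 -> 0
RT 15: heading 0 -> 345
RT 144: heading 345 -> 201
PU: pen up
BK 1.9: (2,4) -> (3.774,4.681) [heading=201, move]
RT 108: heading 201 -> 93
LT 144: heading 93 -> 237
FD 8.8: (3.774,4.681) -> (-1.019,-2.699) [heading=237, move]
FD 8: (-1.019,-2.699) -> (-5.376,-9.409) [heading=237, move]
PD: pen down
RT 30: heading 237 -> 207
FD 1: (-5.376,-9.409) -> (-6.267,-9.863) [heading=207, draw]
RT 310: heading 207 -> 257
BK 1.3: (-6.267,-9.863) -> (-5.975,-8.596) [heading=257, draw]
Final: pos=(-5.975,-8.596), heading=257, 2 segment(s) drawn

Segment lengths:
  seg 1: (-5.376,-9.409) -> (-6.267,-9.863), length = 1
  seg 2: (-6.267,-9.863) -> (-5.975,-8.596), length = 1.3
Total = 2.3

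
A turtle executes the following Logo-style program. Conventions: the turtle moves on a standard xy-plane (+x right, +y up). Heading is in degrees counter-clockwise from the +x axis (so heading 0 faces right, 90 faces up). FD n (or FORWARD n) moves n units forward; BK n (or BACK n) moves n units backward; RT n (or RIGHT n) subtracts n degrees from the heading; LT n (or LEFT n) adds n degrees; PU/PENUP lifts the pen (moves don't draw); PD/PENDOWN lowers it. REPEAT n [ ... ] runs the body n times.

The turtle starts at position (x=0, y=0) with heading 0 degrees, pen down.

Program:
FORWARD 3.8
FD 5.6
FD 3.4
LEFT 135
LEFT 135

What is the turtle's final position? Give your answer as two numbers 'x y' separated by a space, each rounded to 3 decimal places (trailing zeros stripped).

Executing turtle program step by step:
Start: pos=(0,0), heading=0, pen down
FD 3.8: (0,0) -> (3.8,0) [heading=0, draw]
FD 5.6: (3.8,0) -> (9.4,0) [heading=0, draw]
FD 3.4: (9.4,0) -> (12.8,0) [heading=0, draw]
LT 135: heading 0 -> 135
LT 135: heading 135 -> 270
Final: pos=(12.8,0), heading=270, 3 segment(s) drawn

Answer: 12.8 0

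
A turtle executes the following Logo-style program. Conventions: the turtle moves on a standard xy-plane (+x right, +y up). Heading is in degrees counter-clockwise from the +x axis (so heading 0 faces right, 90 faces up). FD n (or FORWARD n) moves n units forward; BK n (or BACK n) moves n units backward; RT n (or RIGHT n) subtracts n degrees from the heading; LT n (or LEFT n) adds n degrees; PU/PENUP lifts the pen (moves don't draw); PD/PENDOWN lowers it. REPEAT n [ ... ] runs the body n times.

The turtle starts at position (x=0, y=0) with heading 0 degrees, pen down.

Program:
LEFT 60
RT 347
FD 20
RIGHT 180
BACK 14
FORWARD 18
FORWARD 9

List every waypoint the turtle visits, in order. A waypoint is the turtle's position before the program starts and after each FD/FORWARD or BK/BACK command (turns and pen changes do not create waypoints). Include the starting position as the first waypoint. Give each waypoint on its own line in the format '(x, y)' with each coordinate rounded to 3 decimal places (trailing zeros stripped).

Executing turtle program step by step:
Start: pos=(0,0), heading=0, pen down
LT 60: heading 0 -> 60
RT 347: heading 60 -> 73
FD 20: (0,0) -> (5.847,19.126) [heading=73, draw]
RT 180: heading 73 -> 253
BK 14: (5.847,19.126) -> (9.941,32.514) [heading=253, draw]
FD 18: (9.941,32.514) -> (4.678,15.301) [heading=253, draw]
FD 9: (4.678,15.301) -> (2.047,6.694) [heading=253, draw]
Final: pos=(2.047,6.694), heading=253, 4 segment(s) drawn
Waypoints (5 total):
(0, 0)
(5.847, 19.126)
(9.941, 32.514)
(4.678, 15.301)
(2.047, 6.694)

Answer: (0, 0)
(5.847, 19.126)
(9.941, 32.514)
(4.678, 15.301)
(2.047, 6.694)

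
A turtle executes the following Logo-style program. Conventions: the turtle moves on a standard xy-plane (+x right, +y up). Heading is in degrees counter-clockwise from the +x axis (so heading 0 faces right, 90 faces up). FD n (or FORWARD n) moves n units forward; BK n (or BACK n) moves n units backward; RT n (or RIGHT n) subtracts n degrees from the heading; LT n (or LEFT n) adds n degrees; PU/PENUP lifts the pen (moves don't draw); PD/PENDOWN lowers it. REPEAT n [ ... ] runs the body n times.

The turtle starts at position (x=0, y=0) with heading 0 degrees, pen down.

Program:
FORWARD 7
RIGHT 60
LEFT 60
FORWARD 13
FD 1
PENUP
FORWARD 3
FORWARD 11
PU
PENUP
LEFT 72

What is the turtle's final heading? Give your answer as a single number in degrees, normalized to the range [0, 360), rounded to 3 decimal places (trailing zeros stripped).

Answer: 72

Derivation:
Executing turtle program step by step:
Start: pos=(0,0), heading=0, pen down
FD 7: (0,0) -> (7,0) [heading=0, draw]
RT 60: heading 0 -> 300
LT 60: heading 300 -> 0
FD 13: (7,0) -> (20,0) [heading=0, draw]
FD 1: (20,0) -> (21,0) [heading=0, draw]
PU: pen up
FD 3: (21,0) -> (24,0) [heading=0, move]
FD 11: (24,0) -> (35,0) [heading=0, move]
PU: pen up
PU: pen up
LT 72: heading 0 -> 72
Final: pos=(35,0), heading=72, 3 segment(s) drawn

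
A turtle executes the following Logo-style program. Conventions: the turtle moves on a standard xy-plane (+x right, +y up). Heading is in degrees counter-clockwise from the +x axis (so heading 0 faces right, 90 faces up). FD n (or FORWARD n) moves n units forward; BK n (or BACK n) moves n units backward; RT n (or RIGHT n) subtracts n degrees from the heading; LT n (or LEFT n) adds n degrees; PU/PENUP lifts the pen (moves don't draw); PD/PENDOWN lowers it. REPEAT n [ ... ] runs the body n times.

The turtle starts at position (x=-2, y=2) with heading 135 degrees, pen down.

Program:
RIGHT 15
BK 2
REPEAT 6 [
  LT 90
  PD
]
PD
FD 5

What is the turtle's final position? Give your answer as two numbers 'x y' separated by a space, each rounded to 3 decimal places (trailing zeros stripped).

Answer: 1.5 -4.062

Derivation:
Executing turtle program step by step:
Start: pos=(-2,2), heading=135, pen down
RT 15: heading 135 -> 120
BK 2: (-2,2) -> (-1,0.268) [heading=120, draw]
REPEAT 6 [
  -- iteration 1/6 --
  LT 90: heading 120 -> 210
  PD: pen down
  -- iteration 2/6 --
  LT 90: heading 210 -> 300
  PD: pen down
  -- iteration 3/6 --
  LT 90: heading 300 -> 30
  PD: pen down
  -- iteration 4/6 --
  LT 90: heading 30 -> 120
  PD: pen down
  -- iteration 5/6 --
  LT 90: heading 120 -> 210
  PD: pen down
  -- iteration 6/6 --
  LT 90: heading 210 -> 300
  PD: pen down
]
PD: pen down
FD 5: (-1,0.268) -> (1.5,-4.062) [heading=300, draw]
Final: pos=(1.5,-4.062), heading=300, 2 segment(s) drawn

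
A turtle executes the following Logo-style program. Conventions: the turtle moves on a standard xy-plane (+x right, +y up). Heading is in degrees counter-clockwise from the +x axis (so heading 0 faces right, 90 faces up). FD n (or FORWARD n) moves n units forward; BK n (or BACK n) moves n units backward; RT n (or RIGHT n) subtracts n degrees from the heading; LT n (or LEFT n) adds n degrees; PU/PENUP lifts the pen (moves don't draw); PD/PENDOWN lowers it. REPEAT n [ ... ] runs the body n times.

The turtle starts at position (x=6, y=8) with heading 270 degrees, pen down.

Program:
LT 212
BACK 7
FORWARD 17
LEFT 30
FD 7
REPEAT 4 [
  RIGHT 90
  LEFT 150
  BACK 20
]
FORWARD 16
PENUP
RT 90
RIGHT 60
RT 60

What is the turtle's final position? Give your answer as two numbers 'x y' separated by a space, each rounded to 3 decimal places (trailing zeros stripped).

Executing turtle program step by step:
Start: pos=(6,8), heading=270, pen down
LT 212: heading 270 -> 122
BK 7: (6,8) -> (9.709,2.064) [heading=122, draw]
FD 17: (9.709,2.064) -> (0.701,16.48) [heading=122, draw]
LT 30: heading 122 -> 152
FD 7: (0.701,16.48) -> (-5.48,19.767) [heading=152, draw]
REPEAT 4 [
  -- iteration 1/4 --
  RT 90: heading 152 -> 62
  LT 150: heading 62 -> 212
  BK 20: (-5.48,19.767) -> (11.481,30.365) [heading=212, draw]
  -- iteration 2/4 --
  RT 90: heading 212 -> 122
  LT 150: heading 122 -> 272
  BK 20: (11.481,30.365) -> (10.783,50.353) [heading=272, draw]
  -- iteration 3/4 --
  RT 90: heading 272 -> 182
  LT 150: heading 182 -> 332
  BK 20: (10.783,50.353) -> (-6.876,59.742) [heading=332, draw]
  -- iteration 4/4 --
  RT 90: heading 332 -> 242
  LT 150: heading 242 -> 32
  BK 20: (-6.876,59.742) -> (-23.837,49.144) [heading=32, draw]
]
FD 16: (-23.837,49.144) -> (-10.268,57.623) [heading=32, draw]
PU: pen up
RT 90: heading 32 -> 302
RT 60: heading 302 -> 242
RT 60: heading 242 -> 182
Final: pos=(-10.268,57.623), heading=182, 8 segment(s) drawn

Answer: -10.268 57.623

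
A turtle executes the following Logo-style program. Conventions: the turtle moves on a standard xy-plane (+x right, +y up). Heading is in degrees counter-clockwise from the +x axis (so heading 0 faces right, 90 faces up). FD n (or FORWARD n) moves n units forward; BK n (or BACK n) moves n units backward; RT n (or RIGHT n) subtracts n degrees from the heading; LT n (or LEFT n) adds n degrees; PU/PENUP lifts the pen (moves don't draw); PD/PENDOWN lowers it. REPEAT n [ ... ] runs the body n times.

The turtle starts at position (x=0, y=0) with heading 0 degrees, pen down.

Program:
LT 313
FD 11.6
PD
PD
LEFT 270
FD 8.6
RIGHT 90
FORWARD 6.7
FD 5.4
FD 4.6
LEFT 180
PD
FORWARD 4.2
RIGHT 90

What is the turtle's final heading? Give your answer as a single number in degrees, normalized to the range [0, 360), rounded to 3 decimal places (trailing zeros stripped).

Executing turtle program step by step:
Start: pos=(0,0), heading=0, pen down
LT 313: heading 0 -> 313
FD 11.6: (0,0) -> (7.911,-8.484) [heading=313, draw]
PD: pen down
PD: pen down
LT 270: heading 313 -> 223
FD 8.6: (7.911,-8.484) -> (1.622,-14.349) [heading=223, draw]
RT 90: heading 223 -> 133
FD 6.7: (1.622,-14.349) -> (-2.948,-9.449) [heading=133, draw]
FD 5.4: (-2.948,-9.449) -> (-6.631,-5.5) [heading=133, draw]
FD 4.6: (-6.631,-5.5) -> (-9.768,-2.135) [heading=133, draw]
LT 180: heading 133 -> 313
PD: pen down
FD 4.2: (-9.768,-2.135) -> (-6.903,-5.207) [heading=313, draw]
RT 90: heading 313 -> 223
Final: pos=(-6.903,-5.207), heading=223, 6 segment(s) drawn

Answer: 223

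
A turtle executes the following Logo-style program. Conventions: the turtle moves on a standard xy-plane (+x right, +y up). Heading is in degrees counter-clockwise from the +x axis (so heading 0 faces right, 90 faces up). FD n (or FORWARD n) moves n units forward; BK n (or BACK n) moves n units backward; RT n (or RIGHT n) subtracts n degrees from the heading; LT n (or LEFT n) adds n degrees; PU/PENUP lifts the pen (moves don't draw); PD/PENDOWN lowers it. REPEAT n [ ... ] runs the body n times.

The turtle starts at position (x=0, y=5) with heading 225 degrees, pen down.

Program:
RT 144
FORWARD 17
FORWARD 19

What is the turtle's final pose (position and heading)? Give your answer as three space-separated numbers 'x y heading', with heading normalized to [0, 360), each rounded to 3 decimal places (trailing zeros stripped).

Answer: 5.632 40.557 81

Derivation:
Executing turtle program step by step:
Start: pos=(0,5), heading=225, pen down
RT 144: heading 225 -> 81
FD 17: (0,5) -> (2.659,21.791) [heading=81, draw]
FD 19: (2.659,21.791) -> (5.632,40.557) [heading=81, draw]
Final: pos=(5.632,40.557), heading=81, 2 segment(s) drawn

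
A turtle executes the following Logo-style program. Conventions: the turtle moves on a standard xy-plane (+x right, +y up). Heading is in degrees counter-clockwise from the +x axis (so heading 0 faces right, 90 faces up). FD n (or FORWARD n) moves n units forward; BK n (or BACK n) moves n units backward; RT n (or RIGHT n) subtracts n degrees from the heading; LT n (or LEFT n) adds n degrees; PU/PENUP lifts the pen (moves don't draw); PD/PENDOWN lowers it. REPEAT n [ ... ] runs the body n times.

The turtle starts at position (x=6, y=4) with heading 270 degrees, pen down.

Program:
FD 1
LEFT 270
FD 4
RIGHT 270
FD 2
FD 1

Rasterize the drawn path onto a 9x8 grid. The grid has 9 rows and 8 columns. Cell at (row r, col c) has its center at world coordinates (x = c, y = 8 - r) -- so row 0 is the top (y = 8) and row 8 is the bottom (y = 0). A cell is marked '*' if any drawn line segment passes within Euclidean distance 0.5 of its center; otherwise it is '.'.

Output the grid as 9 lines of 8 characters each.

Answer: ........
........
........
........
......*.
..*****.
..*.....
..*.....
..*.....

Derivation:
Segment 0: (6,4) -> (6,3)
Segment 1: (6,3) -> (2,3)
Segment 2: (2,3) -> (2,1)
Segment 3: (2,1) -> (2,0)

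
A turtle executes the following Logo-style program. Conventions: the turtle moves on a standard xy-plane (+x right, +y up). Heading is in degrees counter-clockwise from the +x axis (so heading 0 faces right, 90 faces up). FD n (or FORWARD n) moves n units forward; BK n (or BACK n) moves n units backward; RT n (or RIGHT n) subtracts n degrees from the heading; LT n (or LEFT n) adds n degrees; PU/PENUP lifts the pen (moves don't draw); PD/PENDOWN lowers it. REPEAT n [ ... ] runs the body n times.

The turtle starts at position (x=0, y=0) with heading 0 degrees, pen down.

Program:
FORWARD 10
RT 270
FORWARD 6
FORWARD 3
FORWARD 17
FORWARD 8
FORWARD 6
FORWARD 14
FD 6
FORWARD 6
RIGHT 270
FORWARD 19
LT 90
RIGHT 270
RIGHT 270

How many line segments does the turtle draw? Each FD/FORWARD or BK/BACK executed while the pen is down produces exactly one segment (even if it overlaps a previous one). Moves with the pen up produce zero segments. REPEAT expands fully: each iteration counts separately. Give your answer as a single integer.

Executing turtle program step by step:
Start: pos=(0,0), heading=0, pen down
FD 10: (0,0) -> (10,0) [heading=0, draw]
RT 270: heading 0 -> 90
FD 6: (10,0) -> (10,6) [heading=90, draw]
FD 3: (10,6) -> (10,9) [heading=90, draw]
FD 17: (10,9) -> (10,26) [heading=90, draw]
FD 8: (10,26) -> (10,34) [heading=90, draw]
FD 6: (10,34) -> (10,40) [heading=90, draw]
FD 14: (10,40) -> (10,54) [heading=90, draw]
FD 6: (10,54) -> (10,60) [heading=90, draw]
FD 6: (10,60) -> (10,66) [heading=90, draw]
RT 270: heading 90 -> 180
FD 19: (10,66) -> (-9,66) [heading=180, draw]
LT 90: heading 180 -> 270
RT 270: heading 270 -> 0
RT 270: heading 0 -> 90
Final: pos=(-9,66), heading=90, 10 segment(s) drawn
Segments drawn: 10

Answer: 10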